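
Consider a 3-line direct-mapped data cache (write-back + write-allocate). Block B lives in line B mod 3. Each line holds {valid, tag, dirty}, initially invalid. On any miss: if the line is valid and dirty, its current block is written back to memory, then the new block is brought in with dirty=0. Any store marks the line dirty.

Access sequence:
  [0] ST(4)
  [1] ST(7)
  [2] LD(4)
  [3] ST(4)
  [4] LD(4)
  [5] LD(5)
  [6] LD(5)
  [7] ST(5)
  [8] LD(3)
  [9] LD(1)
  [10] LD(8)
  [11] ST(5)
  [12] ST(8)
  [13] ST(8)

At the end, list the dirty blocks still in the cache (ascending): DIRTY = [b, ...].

0: W B4 -> L1 miss  d=D]
1: W B7 -> L1 miss wb->B4  d=D]
2: R B4 -> L1 miss wb->B7  d=-]
3: W B4 -> L1 hit  d=D]
4: R B4 -> L1 hit  d=D]
5: R B5 -> L2 miss  d=-]
6: R B5 -> L2 hit  d=-]
7: W B5 -> L2 hit  d=D]
8: R B3 -> L0 miss  d=-]
9: R B1 -> L1 miss wb->B4  d=-]
10: R B8 -> L2 miss wb->B5  d=-]
11: W B5 -> L2 miss  d=D]
12: W B8 -> L2 miss wb->B5  d=D]
13: W B8 -> L2 hit  d=D]

DIRTY = [8]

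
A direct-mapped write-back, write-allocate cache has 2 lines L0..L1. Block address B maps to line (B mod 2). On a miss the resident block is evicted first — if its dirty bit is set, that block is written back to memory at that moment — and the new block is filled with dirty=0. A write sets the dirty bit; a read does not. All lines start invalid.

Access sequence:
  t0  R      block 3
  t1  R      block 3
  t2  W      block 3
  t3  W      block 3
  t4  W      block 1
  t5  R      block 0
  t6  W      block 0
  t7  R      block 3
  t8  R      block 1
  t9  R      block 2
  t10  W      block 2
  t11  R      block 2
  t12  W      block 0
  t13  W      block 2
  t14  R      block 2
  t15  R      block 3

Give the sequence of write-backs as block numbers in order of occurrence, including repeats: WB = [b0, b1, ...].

0: R B3 → L1 miss [-]
1: R B3 → L1 hit [-]
2: W B3 → L1 hit [D]
3: W B3 → L1 hit [D]
4: W B1 → L1 miss wb→B3 [D]
5: R B0 → L0 miss [-]
6: W B0 → L0 hit [D]
7: R B3 → L1 miss wb→B1 [-]
8: R B1 → L1 miss [-]
9: R B2 → L0 miss wb→B0 [-]
10: W B2 → L0 hit [D]
11: R B2 → L0 hit [D]
12: W B0 → L0 miss wb→B2 [D]
13: W B2 → L0 miss wb→B0 [D]
14: R B2 → L0 hit [D]
15: R B3 → L1 miss [-]

WB = [3, 1, 0, 2, 0]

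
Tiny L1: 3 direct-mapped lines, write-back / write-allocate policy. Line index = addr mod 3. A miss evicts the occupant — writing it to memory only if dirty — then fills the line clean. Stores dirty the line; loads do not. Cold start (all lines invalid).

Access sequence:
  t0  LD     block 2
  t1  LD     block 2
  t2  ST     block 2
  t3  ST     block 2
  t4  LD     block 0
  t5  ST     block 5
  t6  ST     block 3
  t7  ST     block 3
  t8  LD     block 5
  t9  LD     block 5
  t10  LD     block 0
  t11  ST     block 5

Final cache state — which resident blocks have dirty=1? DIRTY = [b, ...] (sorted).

0: R B2 -> L2 miss  d=-]
1: R B2 -> L2 hit  d=-]
2: W B2 -> L2 hit  d=D]
3: W B2 -> L2 hit  d=D]
4: R B0 -> L0 miss  d=-]
5: W B5 -> L2 miss wb->B2  d=D]
6: W B3 -> L0 miss  d=D]
7: W B3 -> L0 hit  d=D]
8: R B5 -> L2 hit  d=D]
9: R B5 -> L2 hit  d=D]
10: R B0 -> L0 miss wb->B3  d=-]
11: W B5 -> L2 hit  d=D]

DIRTY = [5]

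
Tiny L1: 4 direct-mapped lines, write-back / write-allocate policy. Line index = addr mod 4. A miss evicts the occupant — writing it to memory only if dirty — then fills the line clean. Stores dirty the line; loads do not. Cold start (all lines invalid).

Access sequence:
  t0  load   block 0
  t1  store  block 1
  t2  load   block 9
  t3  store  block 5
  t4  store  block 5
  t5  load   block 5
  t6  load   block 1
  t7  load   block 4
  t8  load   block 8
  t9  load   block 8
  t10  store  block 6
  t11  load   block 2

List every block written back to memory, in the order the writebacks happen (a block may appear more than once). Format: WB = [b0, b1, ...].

WB = [1, 5, 6]

0: R B0 → L0 miss [-]
1: W B1 → L1 miss [D]
2: R B9 → L1 miss wb→B1 [-]
3: W B5 → L1 miss [D]
4: W B5 → L1 hit [D]
5: R B5 → L1 hit [D]
6: R B1 → L1 miss wb→B5 [-]
7: R B4 → L0 miss [-]
8: R B8 → L0 miss [-]
9: R B8 → L0 hit [-]
10: W B6 → L2 miss [D]
11: R B2 → L2 miss wb→B6 [-]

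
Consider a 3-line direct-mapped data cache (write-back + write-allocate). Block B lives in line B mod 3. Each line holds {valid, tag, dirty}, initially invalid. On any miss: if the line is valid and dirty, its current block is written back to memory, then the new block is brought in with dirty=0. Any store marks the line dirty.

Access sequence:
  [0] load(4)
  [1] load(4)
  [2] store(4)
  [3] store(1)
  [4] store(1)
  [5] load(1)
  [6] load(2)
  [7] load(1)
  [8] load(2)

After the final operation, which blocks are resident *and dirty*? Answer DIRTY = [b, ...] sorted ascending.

0: R B4 -> L1 miss  d=-]
1: R B4 -> L1 hit  d=-]
2: W B4 -> L1 hit  d=D]
3: W B1 -> L1 miss wb->B4  d=D]
4: W B1 -> L1 hit  d=D]
5: R B1 -> L1 hit  d=D]
6: R B2 -> L2 miss  d=-]
7: R B1 -> L1 hit  d=D]
8: R B2 -> L2 hit  d=-]

DIRTY = [1]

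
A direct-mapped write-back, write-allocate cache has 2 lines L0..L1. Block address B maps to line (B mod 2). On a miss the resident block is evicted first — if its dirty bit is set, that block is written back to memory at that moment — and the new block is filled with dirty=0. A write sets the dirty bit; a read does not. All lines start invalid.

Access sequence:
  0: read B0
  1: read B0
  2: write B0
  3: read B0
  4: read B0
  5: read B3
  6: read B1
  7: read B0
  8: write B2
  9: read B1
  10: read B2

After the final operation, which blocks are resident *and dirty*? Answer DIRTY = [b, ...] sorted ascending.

DIRTY = [2]

0: R B0 -> L0 miss  d=-]
1: R B0 -> L0 hit  d=-]
2: W B0 -> L0 hit  d=D]
3: R B0 -> L0 hit  d=D]
4: R B0 -> L0 hit  d=D]
5: R B3 -> L1 miss  d=-]
6: R B1 -> L1 miss  d=-]
7: R B0 -> L0 hit  d=D]
8: W B2 -> L0 miss wb->B0  d=D]
9: R B1 -> L1 hit  d=-]
10: R B2 -> L0 hit  d=D]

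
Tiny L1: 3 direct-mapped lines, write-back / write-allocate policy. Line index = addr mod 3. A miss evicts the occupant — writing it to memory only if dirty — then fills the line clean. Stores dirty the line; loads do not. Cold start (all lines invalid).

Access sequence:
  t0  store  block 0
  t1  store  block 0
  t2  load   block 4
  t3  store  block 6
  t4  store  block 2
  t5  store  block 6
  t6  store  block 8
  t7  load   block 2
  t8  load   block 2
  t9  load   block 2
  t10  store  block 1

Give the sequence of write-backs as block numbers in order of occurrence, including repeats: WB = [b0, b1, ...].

WB = [0, 2, 8]

0: W B0 -> L0 miss  d=D]
1: W B0 -> L0 hit  d=D]
2: R B4 -> L1 miss  d=-]
3: W B6 -> L0 miss wb->B0  d=D]
4: W B2 -> L2 miss  d=D]
5: W B6 -> L0 hit  d=D]
6: W B8 -> L2 miss wb->B2  d=D]
7: R B2 -> L2 miss wb->B8  d=-]
8: R B2 -> L2 hit  d=-]
9: R B2 -> L2 hit  d=-]
10: W B1 -> L1 miss  d=D]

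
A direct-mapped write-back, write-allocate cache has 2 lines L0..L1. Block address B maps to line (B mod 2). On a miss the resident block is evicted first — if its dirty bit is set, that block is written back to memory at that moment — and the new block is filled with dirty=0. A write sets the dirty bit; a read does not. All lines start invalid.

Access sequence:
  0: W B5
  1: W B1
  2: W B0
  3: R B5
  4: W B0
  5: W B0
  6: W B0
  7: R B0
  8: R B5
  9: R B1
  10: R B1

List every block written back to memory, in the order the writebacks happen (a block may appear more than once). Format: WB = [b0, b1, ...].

0: W B5 → L1 miss [D]
1: W B1 → L1 miss wb→B5 [D]
2: W B0 → L0 miss [D]
3: R B5 → L1 miss wb→B1 [-]
4: W B0 → L0 hit [D]
5: W B0 → L0 hit [D]
6: W B0 → L0 hit [D]
7: R B0 → L0 hit [D]
8: R B5 → L1 hit [-]
9: R B1 → L1 miss [-]
10: R B1 → L1 hit [-]

WB = [5, 1]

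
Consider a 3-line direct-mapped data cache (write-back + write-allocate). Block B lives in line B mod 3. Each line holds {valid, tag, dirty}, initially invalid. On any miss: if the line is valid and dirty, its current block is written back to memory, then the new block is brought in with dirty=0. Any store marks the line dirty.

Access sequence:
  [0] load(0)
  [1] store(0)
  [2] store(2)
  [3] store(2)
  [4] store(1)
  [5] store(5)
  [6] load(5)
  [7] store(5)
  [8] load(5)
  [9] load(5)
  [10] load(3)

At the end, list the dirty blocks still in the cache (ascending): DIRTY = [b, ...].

  0 | R B0 → L0 miss [-]
  1 | W B0 → L0 hit [D]
  2 | W B2 → L2 miss [D]
  3 | W B2 → L2 hit [D]
  4 | W B1 → L1 miss [D]
  5 | W B5 → L2 miss wb→B2 [D]
  6 | R B5 → L2 hit [D]
  7 | W B5 → L2 hit [D]
  8 | R B5 → L2 hit [D]
  9 | R B5 → L2 hit [D]
  10 | R B3 → L0 miss wb→B0 [-]

DIRTY = [1, 5]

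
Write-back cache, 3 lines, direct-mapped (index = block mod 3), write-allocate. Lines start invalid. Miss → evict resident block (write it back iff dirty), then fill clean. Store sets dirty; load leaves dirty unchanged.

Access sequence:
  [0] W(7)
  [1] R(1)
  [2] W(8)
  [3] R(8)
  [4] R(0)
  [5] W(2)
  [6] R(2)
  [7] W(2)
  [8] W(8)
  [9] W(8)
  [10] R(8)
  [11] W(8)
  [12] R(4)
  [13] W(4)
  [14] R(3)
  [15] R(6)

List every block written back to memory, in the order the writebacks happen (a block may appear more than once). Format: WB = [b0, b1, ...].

WB = [7, 8, 2]

0: W B7 → L1 miss [D]
1: R B1 → L1 miss wb→B7 [-]
2: W B8 → L2 miss [D]
3: R B8 → L2 hit [D]
4: R B0 → L0 miss [-]
5: W B2 → L2 miss wb→B8 [D]
6: R B2 → L2 hit [D]
7: W B2 → L2 hit [D]
8: W B8 → L2 miss wb→B2 [D]
9: W B8 → L2 hit [D]
10: R B8 → L2 hit [D]
11: W B8 → L2 hit [D]
12: R B4 → L1 miss [-]
13: W B4 → L1 hit [D]
14: R B3 → L0 miss [-]
15: R B6 → L0 miss [-]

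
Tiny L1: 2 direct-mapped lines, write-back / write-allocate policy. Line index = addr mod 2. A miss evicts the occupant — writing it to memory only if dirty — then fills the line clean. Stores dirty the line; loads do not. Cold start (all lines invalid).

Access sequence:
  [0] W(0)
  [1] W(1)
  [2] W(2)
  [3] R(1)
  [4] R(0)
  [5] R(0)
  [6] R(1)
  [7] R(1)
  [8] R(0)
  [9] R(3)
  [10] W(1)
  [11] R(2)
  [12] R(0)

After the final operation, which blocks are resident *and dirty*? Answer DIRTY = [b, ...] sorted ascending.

0: W B0 → L0 miss [D]
1: W B1 → L1 miss [D]
2: W B2 → L0 miss wb→B0 [D]
3: R B1 → L1 hit [D]
4: R B0 → L0 miss wb→B2 [-]
5: R B0 → L0 hit [-]
6: R B1 → L1 hit [D]
7: R B1 → L1 hit [D]
8: R B0 → L0 hit [-]
9: R B3 → L1 miss wb→B1 [-]
10: W B1 → L1 miss [D]
11: R B2 → L0 miss [-]
12: R B0 → L0 miss [-]

DIRTY = [1]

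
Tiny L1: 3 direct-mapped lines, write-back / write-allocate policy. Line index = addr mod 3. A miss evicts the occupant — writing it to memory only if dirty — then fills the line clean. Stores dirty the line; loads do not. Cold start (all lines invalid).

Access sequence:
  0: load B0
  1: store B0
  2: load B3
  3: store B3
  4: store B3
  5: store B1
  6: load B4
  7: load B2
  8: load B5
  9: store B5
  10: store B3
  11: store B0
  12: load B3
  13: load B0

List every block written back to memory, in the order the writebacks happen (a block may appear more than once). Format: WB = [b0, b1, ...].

WB = [0, 1, 3, 0]

  0 | R B0 → L0 miss [-]
  1 | W B0 → L0 hit [D]
  2 | R B3 → L0 miss wb→B0 [-]
  3 | W B3 → L0 hit [D]
  4 | W B3 → L0 hit [D]
  5 | W B1 → L1 miss [D]
  6 | R B4 → L1 miss wb→B1 [-]
  7 | R B2 → L2 miss [-]
  8 | R B5 → L2 miss [-]
  9 | W B5 → L2 hit [D]
  10 | W B3 → L0 hit [D]
  11 | W B0 → L0 miss wb→B3 [D]
  12 | R B3 → L0 miss wb→B0 [-]
  13 | R B0 → L0 miss [-]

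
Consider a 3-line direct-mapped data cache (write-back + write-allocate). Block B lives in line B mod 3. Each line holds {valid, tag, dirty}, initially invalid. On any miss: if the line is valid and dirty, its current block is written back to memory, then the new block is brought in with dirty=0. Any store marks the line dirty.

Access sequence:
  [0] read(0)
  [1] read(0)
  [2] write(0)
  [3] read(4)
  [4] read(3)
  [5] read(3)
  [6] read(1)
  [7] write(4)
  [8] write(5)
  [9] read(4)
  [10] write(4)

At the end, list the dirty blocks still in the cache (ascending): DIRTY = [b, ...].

DIRTY = [4, 5]

  0 | R B0 → L0 miss [-]
  1 | R B0 → L0 hit [-]
  2 | W B0 → L0 hit [D]
  3 | R B4 → L1 miss [-]
  4 | R B3 → L0 miss wb→B0 [-]
  5 | R B3 → L0 hit [-]
  6 | R B1 → L1 miss [-]
  7 | W B4 → L1 miss [D]
  8 | W B5 → L2 miss [D]
  9 | R B4 → L1 hit [D]
  10 | W B4 → L1 hit [D]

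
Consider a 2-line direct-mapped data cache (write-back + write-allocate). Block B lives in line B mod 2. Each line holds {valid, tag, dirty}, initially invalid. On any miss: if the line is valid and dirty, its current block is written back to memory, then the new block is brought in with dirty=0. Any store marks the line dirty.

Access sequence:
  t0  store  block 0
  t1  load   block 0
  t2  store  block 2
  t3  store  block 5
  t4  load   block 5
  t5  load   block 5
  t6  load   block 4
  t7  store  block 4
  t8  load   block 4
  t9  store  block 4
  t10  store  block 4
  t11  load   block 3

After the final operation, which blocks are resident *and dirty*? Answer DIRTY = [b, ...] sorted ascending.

DIRTY = [4]

0: W B0 -> L0 miss  d=D]
1: R B0 -> L0 hit  d=D]
2: W B2 -> L0 miss wb->B0  d=D]
3: W B5 -> L1 miss  d=D]
4: R B5 -> L1 hit  d=D]
5: R B5 -> L1 hit  d=D]
6: R B4 -> L0 miss wb->B2  d=-]
7: W B4 -> L0 hit  d=D]
8: R B4 -> L0 hit  d=D]
9: W B4 -> L0 hit  d=D]
10: W B4 -> L0 hit  d=D]
11: R B3 -> L1 miss wb->B5  d=-]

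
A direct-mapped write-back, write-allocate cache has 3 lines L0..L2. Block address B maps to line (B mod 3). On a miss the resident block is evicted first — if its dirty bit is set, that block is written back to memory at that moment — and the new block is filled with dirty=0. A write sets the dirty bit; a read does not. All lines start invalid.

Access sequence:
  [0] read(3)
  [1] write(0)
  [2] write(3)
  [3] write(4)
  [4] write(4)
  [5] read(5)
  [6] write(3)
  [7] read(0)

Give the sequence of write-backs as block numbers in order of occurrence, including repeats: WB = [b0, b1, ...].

0: R B3 -> L0 miss  d=-]
1: W B0 -> L0 miss  d=D]
2: W B3 -> L0 miss wb->B0  d=D]
3: W B4 -> L1 miss  d=D]
4: W B4 -> L1 hit  d=D]
5: R B5 -> L2 miss  d=-]
6: W B3 -> L0 hit  d=D]
7: R B0 -> L0 miss wb->B3  d=-]

WB = [0, 3]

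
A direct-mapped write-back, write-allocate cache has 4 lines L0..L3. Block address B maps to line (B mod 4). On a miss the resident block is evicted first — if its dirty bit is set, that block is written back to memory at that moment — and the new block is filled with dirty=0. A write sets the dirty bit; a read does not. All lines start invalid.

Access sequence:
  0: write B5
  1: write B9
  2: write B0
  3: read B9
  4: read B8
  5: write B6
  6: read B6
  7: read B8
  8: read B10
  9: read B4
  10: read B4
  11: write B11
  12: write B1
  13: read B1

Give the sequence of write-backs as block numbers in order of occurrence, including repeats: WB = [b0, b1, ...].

0: W B5 → L1 miss [D]
1: W B9 → L1 miss wb→B5 [D]
2: W B0 → L0 miss [D]
3: R B9 → L1 hit [D]
4: R B8 → L0 miss wb→B0 [-]
5: W B6 → L2 miss [D]
6: R B6 → L2 hit [D]
7: R B8 → L0 hit [-]
8: R B10 → L2 miss wb→B6 [-]
9: R B4 → L0 miss [-]
10: R B4 → L0 hit [-]
11: W B11 → L3 miss [D]
12: W B1 → L1 miss wb→B9 [D]
13: R B1 → L1 hit [D]

WB = [5, 0, 6, 9]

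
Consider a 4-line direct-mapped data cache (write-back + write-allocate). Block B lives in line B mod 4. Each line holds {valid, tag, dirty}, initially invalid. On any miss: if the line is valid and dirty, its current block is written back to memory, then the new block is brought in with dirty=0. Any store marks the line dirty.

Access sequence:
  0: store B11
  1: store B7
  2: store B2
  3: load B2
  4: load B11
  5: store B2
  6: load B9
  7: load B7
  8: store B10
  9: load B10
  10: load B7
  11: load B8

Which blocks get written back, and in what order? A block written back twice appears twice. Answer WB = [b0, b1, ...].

WB = [11, 7, 2]

0: W B11 → L3 miss [D]
1: W B7 → L3 miss wb→B11 [D]
2: W B2 → L2 miss [D]
3: R B2 → L2 hit [D]
4: R B11 → L3 miss wb→B7 [-]
5: W B2 → L2 hit [D]
6: R B9 → L1 miss [-]
7: R B7 → L3 miss [-]
8: W B10 → L2 miss wb→B2 [D]
9: R B10 → L2 hit [D]
10: R B7 → L3 hit [-]
11: R B8 → L0 miss [-]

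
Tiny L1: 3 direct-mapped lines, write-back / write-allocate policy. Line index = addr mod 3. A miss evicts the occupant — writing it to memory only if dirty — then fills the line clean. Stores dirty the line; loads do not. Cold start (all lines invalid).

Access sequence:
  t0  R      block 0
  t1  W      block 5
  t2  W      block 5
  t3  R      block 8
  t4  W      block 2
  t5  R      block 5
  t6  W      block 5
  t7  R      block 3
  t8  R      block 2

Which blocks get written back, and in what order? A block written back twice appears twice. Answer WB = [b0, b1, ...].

WB = [5, 2, 5]

0: R B0 -> L0 miss  d=-]
1: W B5 -> L2 miss  d=D]
2: W B5 -> L2 hit  d=D]
3: R B8 -> L2 miss wb->B5  d=-]
4: W B2 -> L2 miss  d=D]
5: R B5 -> L2 miss wb->B2  d=-]
6: W B5 -> L2 hit  d=D]
7: R B3 -> L0 miss  d=-]
8: R B2 -> L2 miss wb->B5  d=-]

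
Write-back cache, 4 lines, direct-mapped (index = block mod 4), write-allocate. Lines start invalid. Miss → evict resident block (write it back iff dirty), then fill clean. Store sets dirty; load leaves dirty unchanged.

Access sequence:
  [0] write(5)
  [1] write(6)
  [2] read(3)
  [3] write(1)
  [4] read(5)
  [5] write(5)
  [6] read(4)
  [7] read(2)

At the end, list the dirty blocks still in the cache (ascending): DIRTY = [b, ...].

DIRTY = [5]

0: W B5 -> L1 miss  d=D]
1: W B6 -> L2 miss  d=D]
2: R B3 -> L3 miss  d=-]
3: W B1 -> L1 miss wb->B5  d=D]
4: R B5 -> L1 miss wb->B1  d=-]
5: W B5 -> L1 hit  d=D]
6: R B4 -> L0 miss  d=-]
7: R B2 -> L2 miss wb->B6  d=-]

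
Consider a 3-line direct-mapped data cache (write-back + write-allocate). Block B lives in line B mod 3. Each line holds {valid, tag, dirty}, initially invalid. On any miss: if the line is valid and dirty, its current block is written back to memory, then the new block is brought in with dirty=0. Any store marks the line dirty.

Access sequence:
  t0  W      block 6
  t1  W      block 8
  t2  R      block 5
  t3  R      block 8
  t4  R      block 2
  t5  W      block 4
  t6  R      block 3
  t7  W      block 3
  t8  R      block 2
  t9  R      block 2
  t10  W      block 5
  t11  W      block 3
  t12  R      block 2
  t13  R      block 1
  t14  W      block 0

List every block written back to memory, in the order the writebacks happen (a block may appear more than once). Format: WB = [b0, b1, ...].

WB = [8, 6, 5, 4, 3]

0: W B6 → L0 miss [D]
1: W B8 → L2 miss [D]
2: R B5 → L2 miss wb→B8 [-]
3: R B8 → L2 miss [-]
4: R B2 → L2 miss [-]
5: W B4 → L1 miss [D]
6: R B3 → L0 miss wb→B6 [-]
7: W B3 → L0 hit [D]
8: R B2 → L2 hit [-]
9: R B2 → L2 hit [-]
10: W B5 → L2 miss [D]
11: W B3 → L0 hit [D]
12: R B2 → L2 miss wb→B5 [-]
13: R B1 → L1 miss wb→B4 [-]
14: W B0 → L0 miss wb→B3 [D]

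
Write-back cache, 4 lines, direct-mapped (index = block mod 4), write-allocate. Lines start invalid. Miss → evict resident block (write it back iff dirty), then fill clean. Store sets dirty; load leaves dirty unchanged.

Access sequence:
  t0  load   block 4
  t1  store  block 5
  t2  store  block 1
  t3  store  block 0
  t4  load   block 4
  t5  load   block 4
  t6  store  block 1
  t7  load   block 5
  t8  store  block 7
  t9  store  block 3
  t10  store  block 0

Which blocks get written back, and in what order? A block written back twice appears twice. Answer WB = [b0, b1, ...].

WB = [5, 0, 1, 7]

  0 | R B4 → L0 miss [-]
  1 | W B5 → L1 miss [D]
  2 | W B1 → L1 miss wb→B5 [D]
  3 | W B0 → L0 miss [D]
  4 | R B4 → L0 miss wb→B0 [-]
  5 | R B4 → L0 hit [-]
  6 | W B1 → L1 hit [D]
  7 | R B5 → L1 miss wb→B1 [-]
  8 | W B7 → L3 miss [D]
  9 | W B3 → L3 miss wb→B7 [D]
  10 | W B0 → L0 miss [D]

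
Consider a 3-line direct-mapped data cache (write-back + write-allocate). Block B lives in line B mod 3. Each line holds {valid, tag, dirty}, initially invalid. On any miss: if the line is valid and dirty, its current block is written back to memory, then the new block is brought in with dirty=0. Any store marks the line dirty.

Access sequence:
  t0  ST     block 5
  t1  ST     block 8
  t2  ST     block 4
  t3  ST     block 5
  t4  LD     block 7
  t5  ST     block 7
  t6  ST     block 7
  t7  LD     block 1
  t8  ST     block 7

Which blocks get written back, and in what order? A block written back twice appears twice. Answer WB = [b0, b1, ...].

WB = [5, 8, 4, 7]

  0 | W B5 → L2 miss [D]
  1 | W B8 → L2 miss wb→B5 [D]
  2 | W B4 → L1 miss [D]
  3 | W B5 → L2 miss wb→B8 [D]
  4 | R B7 → L1 miss wb→B4 [-]
  5 | W B7 → L1 hit [D]
  6 | W B7 → L1 hit [D]
  7 | R B1 → L1 miss wb→B7 [-]
  8 | W B7 → L1 miss [D]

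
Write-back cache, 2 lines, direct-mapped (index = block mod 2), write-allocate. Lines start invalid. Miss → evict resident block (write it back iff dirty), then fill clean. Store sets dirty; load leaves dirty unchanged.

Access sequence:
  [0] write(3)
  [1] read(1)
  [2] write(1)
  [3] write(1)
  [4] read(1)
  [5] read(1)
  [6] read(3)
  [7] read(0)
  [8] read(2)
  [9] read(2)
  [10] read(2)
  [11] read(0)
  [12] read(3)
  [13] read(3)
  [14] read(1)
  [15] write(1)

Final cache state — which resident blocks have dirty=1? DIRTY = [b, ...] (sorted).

0: W B3 → L1 miss [D]
1: R B1 → L1 miss wb→B3 [-]
2: W B1 → L1 hit [D]
3: W B1 → L1 hit [D]
4: R B1 → L1 hit [D]
5: R B1 → L1 hit [D]
6: R B3 → L1 miss wb→B1 [-]
7: R B0 → L0 miss [-]
8: R B2 → L0 miss [-]
9: R B2 → L0 hit [-]
10: R B2 → L0 hit [-]
11: R B0 → L0 miss [-]
12: R B3 → L1 hit [-]
13: R B3 → L1 hit [-]
14: R B1 → L1 miss [-]
15: W B1 → L1 hit [D]

DIRTY = [1]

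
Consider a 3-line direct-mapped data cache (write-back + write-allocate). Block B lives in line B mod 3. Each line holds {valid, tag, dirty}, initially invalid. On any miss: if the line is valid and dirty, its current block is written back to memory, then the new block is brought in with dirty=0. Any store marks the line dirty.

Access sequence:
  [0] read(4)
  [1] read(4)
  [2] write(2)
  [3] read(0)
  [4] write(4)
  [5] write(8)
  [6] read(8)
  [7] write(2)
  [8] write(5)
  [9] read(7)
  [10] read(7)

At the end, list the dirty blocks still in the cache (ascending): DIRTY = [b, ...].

0: R B4 -> L1 miss  d=-]
1: R B4 -> L1 hit  d=-]
2: W B2 -> L2 miss  d=D]
3: R B0 -> L0 miss  d=-]
4: W B4 -> L1 hit  d=D]
5: W B8 -> L2 miss wb->B2  d=D]
6: R B8 -> L2 hit  d=D]
7: W B2 -> L2 miss wb->B8  d=D]
8: W B5 -> L2 miss wb->B2  d=D]
9: R B7 -> L1 miss wb->B4  d=-]
10: R B7 -> L1 hit  d=-]

DIRTY = [5]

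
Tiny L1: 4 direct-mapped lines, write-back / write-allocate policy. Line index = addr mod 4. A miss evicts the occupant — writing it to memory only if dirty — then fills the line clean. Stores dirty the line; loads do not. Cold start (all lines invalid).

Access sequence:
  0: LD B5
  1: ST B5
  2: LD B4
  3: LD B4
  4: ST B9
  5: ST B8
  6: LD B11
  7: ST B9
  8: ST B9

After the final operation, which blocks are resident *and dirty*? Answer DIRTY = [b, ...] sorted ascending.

0: R B5 -> L1 miss  d=-]
1: W B5 -> L1 hit  d=D]
2: R B4 -> L0 miss  d=-]
3: R B4 -> L0 hit  d=-]
4: W B9 -> L1 miss wb->B5  d=D]
5: W B8 -> L0 miss  d=D]
6: R B11 -> L3 miss  d=-]
7: W B9 -> L1 hit  d=D]
8: W B9 -> L1 hit  d=D]

DIRTY = [8, 9]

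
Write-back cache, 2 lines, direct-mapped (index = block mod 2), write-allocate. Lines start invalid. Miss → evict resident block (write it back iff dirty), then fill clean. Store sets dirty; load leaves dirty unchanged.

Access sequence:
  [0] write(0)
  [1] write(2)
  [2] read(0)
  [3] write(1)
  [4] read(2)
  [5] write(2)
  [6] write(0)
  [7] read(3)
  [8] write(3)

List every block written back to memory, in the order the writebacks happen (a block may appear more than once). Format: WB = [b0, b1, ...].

WB = [0, 2, 2, 1]

0: W B0 → L0 miss [D]
1: W B2 → L0 miss wb→B0 [D]
2: R B0 → L0 miss wb→B2 [-]
3: W B1 → L1 miss [D]
4: R B2 → L0 miss [-]
5: W B2 → L0 hit [D]
6: W B0 → L0 miss wb→B2 [D]
7: R B3 → L1 miss wb→B1 [-]
8: W B3 → L1 hit [D]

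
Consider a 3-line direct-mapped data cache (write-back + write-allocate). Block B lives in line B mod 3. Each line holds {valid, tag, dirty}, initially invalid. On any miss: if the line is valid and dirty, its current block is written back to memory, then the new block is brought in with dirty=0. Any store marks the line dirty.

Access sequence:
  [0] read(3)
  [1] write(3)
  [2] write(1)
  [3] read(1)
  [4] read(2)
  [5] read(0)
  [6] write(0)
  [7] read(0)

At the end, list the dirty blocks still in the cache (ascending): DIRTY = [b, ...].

  0 | R B3 → L0 miss [-]
  1 | W B3 → L0 hit [D]
  2 | W B1 → L1 miss [D]
  3 | R B1 → L1 hit [D]
  4 | R B2 → L2 miss [-]
  5 | R B0 → L0 miss wb→B3 [-]
  6 | W B0 → L0 hit [D]
  7 | R B0 → L0 hit [D]

DIRTY = [0, 1]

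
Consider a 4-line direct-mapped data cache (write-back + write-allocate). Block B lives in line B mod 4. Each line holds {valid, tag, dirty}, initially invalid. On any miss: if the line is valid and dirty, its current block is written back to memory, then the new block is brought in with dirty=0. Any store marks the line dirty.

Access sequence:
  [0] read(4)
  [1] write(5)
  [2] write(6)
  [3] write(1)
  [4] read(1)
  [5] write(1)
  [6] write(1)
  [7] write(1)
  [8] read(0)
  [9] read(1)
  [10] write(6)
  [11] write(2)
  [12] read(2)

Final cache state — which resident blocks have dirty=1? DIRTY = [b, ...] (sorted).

  0 | R B4 → L0 miss [-]
  1 | W B5 → L1 miss [D]
  2 | W B6 → L2 miss [D]
  3 | W B1 → L1 miss wb→B5 [D]
  4 | R B1 → L1 hit [D]
  5 | W B1 → L1 hit [D]
  6 | W B1 → L1 hit [D]
  7 | W B1 → L1 hit [D]
  8 | R B0 → L0 miss [-]
  9 | R B1 → L1 hit [D]
  10 | W B6 → L2 hit [D]
  11 | W B2 → L2 miss wb→B6 [D]
  12 | R B2 → L2 hit [D]

DIRTY = [1, 2]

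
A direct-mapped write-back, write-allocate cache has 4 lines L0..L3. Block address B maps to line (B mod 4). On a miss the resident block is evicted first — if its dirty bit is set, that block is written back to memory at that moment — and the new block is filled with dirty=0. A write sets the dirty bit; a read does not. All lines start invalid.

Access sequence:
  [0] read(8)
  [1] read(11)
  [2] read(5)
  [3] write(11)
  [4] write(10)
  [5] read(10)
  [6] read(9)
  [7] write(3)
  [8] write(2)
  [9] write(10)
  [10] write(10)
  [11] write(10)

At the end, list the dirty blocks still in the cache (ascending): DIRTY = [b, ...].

0: R B8 -> L0 miss  d=-]
1: R B11 -> L3 miss  d=-]
2: R B5 -> L1 miss  d=-]
3: W B11 -> L3 hit  d=D]
4: W B10 -> L2 miss  d=D]
5: R B10 -> L2 hit  d=D]
6: R B9 -> L1 miss  d=-]
7: W B3 -> L3 miss wb->B11  d=D]
8: W B2 -> L2 miss wb->B10  d=D]
9: W B10 -> L2 miss wb->B2  d=D]
10: W B10 -> L2 hit  d=D]
11: W B10 -> L2 hit  d=D]

DIRTY = [3, 10]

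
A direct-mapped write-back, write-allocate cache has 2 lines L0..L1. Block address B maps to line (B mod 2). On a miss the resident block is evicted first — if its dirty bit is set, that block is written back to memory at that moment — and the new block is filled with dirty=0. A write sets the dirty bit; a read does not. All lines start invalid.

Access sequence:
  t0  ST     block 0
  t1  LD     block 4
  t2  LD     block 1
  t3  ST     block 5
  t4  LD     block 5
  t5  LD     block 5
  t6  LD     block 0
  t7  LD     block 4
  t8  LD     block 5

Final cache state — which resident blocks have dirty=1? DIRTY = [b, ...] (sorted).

DIRTY = [5]

0: W B0 → L0 miss [D]
1: R B4 → L0 miss wb→B0 [-]
2: R B1 → L1 miss [-]
3: W B5 → L1 miss [D]
4: R B5 → L1 hit [D]
5: R B5 → L1 hit [D]
6: R B0 → L0 miss [-]
7: R B4 → L0 miss [-]
8: R B5 → L1 hit [D]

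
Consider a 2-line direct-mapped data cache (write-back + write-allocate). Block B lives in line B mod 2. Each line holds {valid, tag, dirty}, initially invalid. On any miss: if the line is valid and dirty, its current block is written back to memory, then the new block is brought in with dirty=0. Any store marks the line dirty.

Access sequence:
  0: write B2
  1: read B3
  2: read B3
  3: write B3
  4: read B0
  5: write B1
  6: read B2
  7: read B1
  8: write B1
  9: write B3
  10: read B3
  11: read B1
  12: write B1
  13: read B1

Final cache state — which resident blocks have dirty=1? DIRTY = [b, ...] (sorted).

DIRTY = [1]

0: W B2 -> L0 miss  d=D]
1: R B3 -> L1 miss  d=-]
2: R B3 -> L1 hit  d=-]
3: W B3 -> L1 hit  d=D]
4: R B0 -> L0 miss wb->B2  d=-]
5: W B1 -> L1 miss wb->B3  d=D]
6: R B2 -> L0 miss  d=-]
7: R B1 -> L1 hit  d=D]
8: W B1 -> L1 hit  d=D]
9: W B3 -> L1 miss wb->B1  d=D]
10: R B3 -> L1 hit  d=D]
11: R B1 -> L1 miss wb->B3  d=-]
12: W B1 -> L1 hit  d=D]
13: R B1 -> L1 hit  d=D]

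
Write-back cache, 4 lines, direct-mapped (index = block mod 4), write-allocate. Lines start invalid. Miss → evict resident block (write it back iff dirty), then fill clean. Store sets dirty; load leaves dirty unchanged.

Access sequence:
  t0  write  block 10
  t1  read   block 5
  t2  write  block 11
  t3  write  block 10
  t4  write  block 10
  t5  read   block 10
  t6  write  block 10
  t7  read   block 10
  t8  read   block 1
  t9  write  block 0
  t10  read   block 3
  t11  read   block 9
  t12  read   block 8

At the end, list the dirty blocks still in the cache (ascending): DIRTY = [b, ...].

DIRTY = [10]

0: W B10 -> L2 miss  d=D]
1: R B5 -> L1 miss  d=-]
2: W B11 -> L3 miss  d=D]
3: W B10 -> L2 hit  d=D]
4: W B10 -> L2 hit  d=D]
5: R B10 -> L2 hit  d=D]
6: W B10 -> L2 hit  d=D]
7: R B10 -> L2 hit  d=D]
8: R B1 -> L1 miss  d=-]
9: W B0 -> L0 miss  d=D]
10: R B3 -> L3 miss wb->B11  d=-]
11: R B9 -> L1 miss  d=-]
12: R B8 -> L0 miss wb->B0  d=-]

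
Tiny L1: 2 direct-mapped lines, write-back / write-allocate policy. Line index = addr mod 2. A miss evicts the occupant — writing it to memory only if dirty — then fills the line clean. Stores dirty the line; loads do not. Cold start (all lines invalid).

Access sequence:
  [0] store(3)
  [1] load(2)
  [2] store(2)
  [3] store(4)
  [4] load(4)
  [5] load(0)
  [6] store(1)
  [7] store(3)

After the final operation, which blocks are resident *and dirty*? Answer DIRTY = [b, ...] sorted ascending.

DIRTY = [3]

  0 | W B3 → L1 miss [D]
  1 | R B2 → L0 miss [-]
  2 | W B2 → L0 hit [D]
  3 | W B4 → L0 miss wb→B2 [D]
  4 | R B4 → L0 hit [D]
  5 | R B0 → L0 miss wb→B4 [-]
  6 | W B1 → L1 miss wb→B3 [D]
  7 | W B3 → L1 miss wb→B1 [D]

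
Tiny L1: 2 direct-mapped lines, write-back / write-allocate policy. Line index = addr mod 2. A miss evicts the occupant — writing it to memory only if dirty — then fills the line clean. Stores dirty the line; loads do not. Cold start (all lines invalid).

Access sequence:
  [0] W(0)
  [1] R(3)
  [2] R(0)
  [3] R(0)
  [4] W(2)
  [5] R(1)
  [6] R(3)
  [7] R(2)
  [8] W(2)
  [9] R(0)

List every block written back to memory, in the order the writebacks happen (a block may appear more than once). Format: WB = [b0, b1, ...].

0: W B0 → L0 miss [D]
1: R B3 → L1 miss [-]
2: R B0 → L0 hit [D]
3: R B0 → L0 hit [D]
4: W B2 → L0 miss wb→B0 [D]
5: R B1 → L1 miss [-]
6: R B3 → L1 miss [-]
7: R B2 → L0 hit [D]
8: W B2 → L0 hit [D]
9: R B0 → L0 miss wb→B2 [-]

WB = [0, 2]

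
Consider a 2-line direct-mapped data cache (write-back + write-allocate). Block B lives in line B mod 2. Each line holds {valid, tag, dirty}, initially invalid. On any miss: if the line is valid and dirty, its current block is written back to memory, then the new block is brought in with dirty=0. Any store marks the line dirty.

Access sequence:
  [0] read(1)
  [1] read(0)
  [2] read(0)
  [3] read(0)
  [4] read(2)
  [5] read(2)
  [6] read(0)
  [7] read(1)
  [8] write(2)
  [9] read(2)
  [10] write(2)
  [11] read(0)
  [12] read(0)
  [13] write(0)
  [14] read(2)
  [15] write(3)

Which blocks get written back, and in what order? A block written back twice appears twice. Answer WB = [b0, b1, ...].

WB = [2, 0]

  0 | R B1 → L1 miss [-]
  1 | R B0 → L0 miss [-]
  2 | R B0 → L0 hit [-]
  3 | R B0 → L0 hit [-]
  4 | R B2 → L0 miss [-]
  5 | R B2 → L0 hit [-]
  6 | R B0 → L0 miss [-]
  7 | R B1 → L1 hit [-]
  8 | W B2 → L0 miss [D]
  9 | R B2 → L0 hit [D]
  10 | W B2 → L0 hit [D]
  11 | R B0 → L0 miss wb→B2 [-]
  12 | R B0 → L0 hit [-]
  13 | W B0 → L0 hit [D]
  14 | R B2 → L0 miss wb→B0 [-]
  15 | W B3 → L1 miss [D]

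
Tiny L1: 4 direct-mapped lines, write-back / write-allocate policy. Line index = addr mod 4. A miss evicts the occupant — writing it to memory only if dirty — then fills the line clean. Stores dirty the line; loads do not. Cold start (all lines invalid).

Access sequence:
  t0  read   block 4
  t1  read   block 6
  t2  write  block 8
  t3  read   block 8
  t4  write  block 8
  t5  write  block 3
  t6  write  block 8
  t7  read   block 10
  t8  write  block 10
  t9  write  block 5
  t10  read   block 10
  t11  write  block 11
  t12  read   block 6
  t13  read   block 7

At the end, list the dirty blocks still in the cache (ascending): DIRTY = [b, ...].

DIRTY = [5, 8]

  0 | R B4 → L0 miss [-]
  1 | R B6 → L2 miss [-]
  2 | W B8 → L0 miss [D]
  3 | R B8 → L0 hit [D]
  4 | W B8 → L0 hit [D]
  5 | W B3 → L3 miss [D]
  6 | W B8 → L0 hit [D]
  7 | R B10 → L2 miss [-]
  8 | W B10 → L2 hit [D]
  9 | W B5 → L1 miss [D]
  10 | R B10 → L2 hit [D]
  11 | W B11 → L3 miss wb→B3 [D]
  12 | R B6 → L2 miss wb→B10 [-]
  13 | R B7 → L3 miss wb→B11 [-]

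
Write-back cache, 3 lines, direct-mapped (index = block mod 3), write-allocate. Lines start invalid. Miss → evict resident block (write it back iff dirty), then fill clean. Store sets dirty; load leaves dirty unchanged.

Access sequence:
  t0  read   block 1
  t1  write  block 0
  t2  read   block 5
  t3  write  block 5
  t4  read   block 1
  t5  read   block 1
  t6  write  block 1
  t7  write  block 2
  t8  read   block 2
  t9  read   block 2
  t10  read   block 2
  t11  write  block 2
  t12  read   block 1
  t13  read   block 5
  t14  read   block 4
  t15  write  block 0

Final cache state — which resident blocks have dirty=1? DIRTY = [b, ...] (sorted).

DIRTY = [0]

0: R B1 -> L1 miss  d=-]
1: W B0 -> L0 miss  d=D]
2: R B5 -> L2 miss  d=-]
3: W B5 -> L2 hit  d=D]
4: R B1 -> L1 hit  d=-]
5: R B1 -> L1 hit  d=-]
6: W B1 -> L1 hit  d=D]
7: W B2 -> L2 miss wb->B5  d=D]
8: R B2 -> L2 hit  d=D]
9: R B2 -> L2 hit  d=D]
10: R B2 -> L2 hit  d=D]
11: W B2 -> L2 hit  d=D]
12: R B1 -> L1 hit  d=D]
13: R B5 -> L2 miss wb->B2  d=-]
14: R B4 -> L1 miss wb->B1  d=-]
15: W B0 -> L0 hit  d=D]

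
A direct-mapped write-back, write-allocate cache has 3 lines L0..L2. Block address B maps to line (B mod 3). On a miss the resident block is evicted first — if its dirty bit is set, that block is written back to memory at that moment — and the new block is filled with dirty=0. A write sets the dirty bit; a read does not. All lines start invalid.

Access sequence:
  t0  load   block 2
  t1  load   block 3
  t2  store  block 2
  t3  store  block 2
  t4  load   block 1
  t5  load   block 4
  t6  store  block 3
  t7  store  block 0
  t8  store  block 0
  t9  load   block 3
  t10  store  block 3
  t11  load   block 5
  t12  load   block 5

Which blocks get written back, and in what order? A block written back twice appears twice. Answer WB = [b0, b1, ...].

WB = [3, 0, 2]

0: R B2 -> L2 miss  d=-]
1: R B3 -> L0 miss  d=-]
2: W B2 -> L2 hit  d=D]
3: W B2 -> L2 hit  d=D]
4: R B1 -> L1 miss  d=-]
5: R B4 -> L1 miss  d=-]
6: W B3 -> L0 hit  d=D]
7: W B0 -> L0 miss wb->B3  d=D]
8: W B0 -> L0 hit  d=D]
9: R B3 -> L0 miss wb->B0  d=-]
10: W B3 -> L0 hit  d=D]
11: R B5 -> L2 miss wb->B2  d=-]
12: R B5 -> L2 hit  d=-]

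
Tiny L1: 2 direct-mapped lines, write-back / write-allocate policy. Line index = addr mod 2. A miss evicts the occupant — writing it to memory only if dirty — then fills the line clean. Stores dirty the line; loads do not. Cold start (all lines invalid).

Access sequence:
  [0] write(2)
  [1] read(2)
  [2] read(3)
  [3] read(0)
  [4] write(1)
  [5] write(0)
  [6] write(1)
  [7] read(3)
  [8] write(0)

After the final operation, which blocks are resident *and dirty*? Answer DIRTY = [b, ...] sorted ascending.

DIRTY = [0]

0: W B2 -> L0 miss  d=D]
1: R B2 -> L0 hit  d=D]
2: R B3 -> L1 miss  d=-]
3: R B0 -> L0 miss wb->B2  d=-]
4: W B1 -> L1 miss  d=D]
5: W B0 -> L0 hit  d=D]
6: W B1 -> L1 hit  d=D]
7: R B3 -> L1 miss wb->B1  d=-]
8: W B0 -> L0 hit  d=D]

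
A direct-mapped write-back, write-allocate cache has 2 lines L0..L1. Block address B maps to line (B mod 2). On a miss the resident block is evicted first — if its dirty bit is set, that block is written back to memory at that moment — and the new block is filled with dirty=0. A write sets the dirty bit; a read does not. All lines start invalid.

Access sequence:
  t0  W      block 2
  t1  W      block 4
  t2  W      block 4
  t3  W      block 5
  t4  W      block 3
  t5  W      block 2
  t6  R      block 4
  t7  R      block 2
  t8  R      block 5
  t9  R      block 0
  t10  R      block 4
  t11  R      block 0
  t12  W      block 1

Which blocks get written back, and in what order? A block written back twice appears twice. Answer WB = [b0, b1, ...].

0: W B2 -> L0 miss  d=D]
1: W B4 -> L0 miss wb->B2  d=D]
2: W B4 -> L0 hit  d=D]
3: W B5 -> L1 miss  d=D]
4: W B3 -> L1 miss wb->B5  d=D]
5: W B2 -> L0 miss wb->B4  d=D]
6: R B4 -> L0 miss wb->B2  d=-]
7: R B2 -> L0 miss  d=-]
8: R B5 -> L1 miss wb->B3  d=-]
9: R B0 -> L0 miss  d=-]
10: R B4 -> L0 miss  d=-]
11: R B0 -> L0 miss  d=-]
12: W B1 -> L1 miss  d=D]

WB = [2, 5, 4, 2, 3]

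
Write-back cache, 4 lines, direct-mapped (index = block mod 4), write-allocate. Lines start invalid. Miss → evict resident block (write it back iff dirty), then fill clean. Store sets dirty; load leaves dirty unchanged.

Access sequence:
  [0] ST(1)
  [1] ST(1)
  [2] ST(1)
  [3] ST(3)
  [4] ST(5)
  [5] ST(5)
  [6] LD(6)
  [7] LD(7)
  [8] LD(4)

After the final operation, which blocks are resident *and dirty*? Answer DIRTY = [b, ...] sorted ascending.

0: W B1 → L1 miss [D]
1: W B1 → L1 hit [D]
2: W B1 → L1 hit [D]
3: W B3 → L3 miss [D]
4: W B5 → L1 miss wb→B1 [D]
5: W B5 → L1 hit [D]
6: R B6 → L2 miss [-]
7: R B7 → L3 miss wb→B3 [-]
8: R B4 → L0 miss [-]

DIRTY = [5]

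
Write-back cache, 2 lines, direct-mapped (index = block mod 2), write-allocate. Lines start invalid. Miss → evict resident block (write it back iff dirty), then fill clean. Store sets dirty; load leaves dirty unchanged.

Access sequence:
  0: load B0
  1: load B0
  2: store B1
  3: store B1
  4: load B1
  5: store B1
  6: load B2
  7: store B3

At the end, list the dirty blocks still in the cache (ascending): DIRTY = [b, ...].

DIRTY = [3]

0: R B0 -> L0 miss  d=-]
1: R B0 -> L0 hit  d=-]
2: W B1 -> L1 miss  d=D]
3: W B1 -> L1 hit  d=D]
4: R B1 -> L1 hit  d=D]
5: W B1 -> L1 hit  d=D]
6: R B2 -> L0 miss  d=-]
7: W B3 -> L1 miss wb->B1  d=D]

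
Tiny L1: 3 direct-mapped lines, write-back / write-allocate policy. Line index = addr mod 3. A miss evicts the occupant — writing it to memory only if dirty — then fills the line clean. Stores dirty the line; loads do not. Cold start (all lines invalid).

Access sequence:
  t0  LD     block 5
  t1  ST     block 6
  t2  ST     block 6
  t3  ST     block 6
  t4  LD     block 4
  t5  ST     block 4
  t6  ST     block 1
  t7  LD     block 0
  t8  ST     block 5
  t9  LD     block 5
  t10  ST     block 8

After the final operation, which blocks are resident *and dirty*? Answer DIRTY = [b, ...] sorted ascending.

DIRTY = [1, 8]

  0 | R B5 → L2 miss [-]
  1 | W B6 → L0 miss [D]
  2 | W B6 → L0 hit [D]
  3 | W B6 → L0 hit [D]
  4 | R B4 → L1 miss [-]
  5 | W B4 → L1 hit [D]
  6 | W B1 → L1 miss wb→B4 [D]
  7 | R B0 → L0 miss wb→B6 [-]
  8 | W B5 → L2 hit [D]
  9 | R B5 → L2 hit [D]
  10 | W B8 → L2 miss wb→B5 [D]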